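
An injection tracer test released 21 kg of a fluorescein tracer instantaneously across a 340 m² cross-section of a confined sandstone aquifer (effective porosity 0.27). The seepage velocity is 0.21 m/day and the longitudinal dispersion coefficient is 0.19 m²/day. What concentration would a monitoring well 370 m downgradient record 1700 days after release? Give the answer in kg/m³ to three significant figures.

For an instantaneous plane source, C(x,t) = M/(n_e·A·√(4πDt)) · exp(−(x−vt)²/(4Dt)), with n_e·A the pore (flow) area.
Plume center vt = 0.21 × 1700 = 357 m, so the well at 370 m is 13 m downgradient of the peak.
√(4πDt) = 63.71 m, giving peak height M/(n_e·A·√(4πDt)) = 21/(0.27 × 340 × 63.71) = 0.003591 kg/m³.
(x−vt)²/(4Dt) = (13)²/(4 × 0.19 × 1700) = 0.1308; exp(−0.1308) = 0.8774.
C = 0.003591 × 0.8774 = 0.00315 kg/m³.

0.00315 kg/m³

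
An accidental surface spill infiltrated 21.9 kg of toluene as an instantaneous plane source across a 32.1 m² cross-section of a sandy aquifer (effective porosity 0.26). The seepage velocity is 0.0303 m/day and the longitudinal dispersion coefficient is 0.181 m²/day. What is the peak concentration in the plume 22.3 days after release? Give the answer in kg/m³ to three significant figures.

0.368 kg/m³

The peak of an instantaneous 1D plume sits at x = vt; there the Gaussian factor is 1 and C_max = M/(n_e·A·√(4πDt)), where n_e·A is the pore area the mass is dissolved in.
√(4πDt) = √(4π × 0.181 × 22.3) = 7.122 m, so C_max = 21.9/(0.26 × 32.1 × 7.122) = 0.368 kg/m³.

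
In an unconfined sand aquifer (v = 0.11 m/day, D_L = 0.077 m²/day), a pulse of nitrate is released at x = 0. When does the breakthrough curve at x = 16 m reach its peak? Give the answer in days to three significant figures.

139 days

For the 1D instantaneous-source solution, setting ∂C/∂t = 0 at fixed x gives v²t² + 2Dt − x² = 0, so t = (√(D² + v²x²) − D)/v².
√(D² + v²x²) = √(0.077² + 0.11² × 16²) = 1.762; v² = 0.0121.
t = (1.762 − 0.077)/0.0121 = 139 days (vs. the pure-advection estimate x/v = 145 d).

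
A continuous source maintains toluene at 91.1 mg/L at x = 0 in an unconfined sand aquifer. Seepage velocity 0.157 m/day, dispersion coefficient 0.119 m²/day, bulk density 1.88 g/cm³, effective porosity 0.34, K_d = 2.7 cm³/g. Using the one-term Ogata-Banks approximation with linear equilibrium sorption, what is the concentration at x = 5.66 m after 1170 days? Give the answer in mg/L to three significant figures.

83.8 mg/L

Retardation factor R = 1 + ρ_b·K_d/n = 1 + 1.88 × 2.7/0.34 = 15.93.
Sorption retards both mechanisms: v_R = v/R = 0.009856 m/day, D_R = D/R = 0.007470 m²/day.
v_R·t = 0.009856 × 1170 = 11.53152 m; 2√(D_R t) = 5.913 m; argument = (5.66 − 11.53152)/5.913 = -0.9930.
C = C₀ × ½·erfc(-0.9930) = 91.1 × 0.9199 = 83.8 mg/L.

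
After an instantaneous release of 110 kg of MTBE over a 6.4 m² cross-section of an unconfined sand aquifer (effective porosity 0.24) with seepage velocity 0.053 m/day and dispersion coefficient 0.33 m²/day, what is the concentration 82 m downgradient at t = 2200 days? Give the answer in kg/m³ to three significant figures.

For an instantaneous plane source, C(x,t) = M/(n_e·A·√(4πDt)) · exp(−(x−vt)²/(4Dt)), with n_e·A the pore (flow) area.
Plume center vt = 0.053 × 2200 = 116.6 m, so the well at 82 m is 34.6 m upgradient of the peak.
√(4πDt) = 95.52 m, giving peak height M/(n_e·A·√(4πDt)) = 110/(0.24 × 6.4 × 95.52) = 0.7497 kg/m³.
(x−vt)²/(4Dt) = (-34.6)²/(4 × 0.33 × 2200) = 0.4122; exp(−0.4122) = 0.6622.
C = 0.7497 × 0.6622 = 0.496 kg/m³.

0.496 kg/m³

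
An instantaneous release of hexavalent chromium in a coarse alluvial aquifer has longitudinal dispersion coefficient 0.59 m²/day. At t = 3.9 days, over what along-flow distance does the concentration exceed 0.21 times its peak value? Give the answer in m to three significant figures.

7.58 m

The plume is Gaussian with σ = √(2Dt) = √(2 × 0.59 × 3.9) = 2.145 m.
C/C_peak = exp(−Δx²/(2σ²)) = 0.21 ⇒ Δx = σ·√(−2 ln 0.21) = 2.145 × 1.767 = 3.790 m.
Width = 2Δx = 7.58 m.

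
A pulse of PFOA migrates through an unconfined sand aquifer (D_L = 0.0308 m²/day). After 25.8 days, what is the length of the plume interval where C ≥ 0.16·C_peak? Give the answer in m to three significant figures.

4.83 m

The plume is Gaussian with σ = √(2Dt) = √(2 × 0.0308 × 25.8) = 1.261 m.
C/C_peak = exp(−Δx²/(2σ²)) = 0.16 ⇒ Δx = σ·√(−2 ln 0.16) = 1.261 × 1.914 = 2.414 m.
Width = 2Δx = 4.83 m.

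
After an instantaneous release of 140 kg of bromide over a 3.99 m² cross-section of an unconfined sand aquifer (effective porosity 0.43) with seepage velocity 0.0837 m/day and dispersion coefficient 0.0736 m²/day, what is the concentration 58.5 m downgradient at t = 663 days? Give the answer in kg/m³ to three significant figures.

3.15 kg/m³

For an instantaneous plane source, C(x,t) = M/(n_e·A·√(4πDt)) · exp(−(x−vt)²/(4Dt)), with n_e·A the pore (flow) area.
Plume center vt = 0.0837 × 663 = 55.4931 m, so the well at 58.5 m is 3.0069 m downgradient of the peak.
√(4πDt) = 24.76 m, giving peak height M/(n_e·A·√(4πDt)) = 140/(0.43 × 3.99 × 24.76) = 3.296 kg/m³.
(x−vt)²/(4Dt) = (3.0069)²/(4 × 0.0736 × 663) = 0.04632; exp(−0.04632) = 0.9547.
C = 3.296 × 0.9547 = 3.15 kg/m³.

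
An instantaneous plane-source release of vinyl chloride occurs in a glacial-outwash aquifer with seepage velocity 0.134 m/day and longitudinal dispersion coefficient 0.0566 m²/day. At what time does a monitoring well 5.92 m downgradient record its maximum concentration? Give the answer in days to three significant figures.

For the 1D instantaneous-source solution, setting ∂C/∂t = 0 at fixed x gives v²t² + 2Dt − x² = 0, so t = (√(D² + v²x²) − D)/v².
√(D² + v²x²) = √(0.0566² + 0.134² × 5.92²) = 0.7953; v² = 0.017956.
t = (0.7953 − 0.0566)/0.017956 = 41.1 days (vs. the pure-advection estimate x/v = 44.2 d).

41.1 days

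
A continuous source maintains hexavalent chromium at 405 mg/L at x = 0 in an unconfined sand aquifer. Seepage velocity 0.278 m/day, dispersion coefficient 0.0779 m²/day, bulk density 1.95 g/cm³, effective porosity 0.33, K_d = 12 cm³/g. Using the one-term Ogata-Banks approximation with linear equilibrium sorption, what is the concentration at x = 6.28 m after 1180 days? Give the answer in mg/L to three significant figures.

57.2 mg/L

Retardation factor R = 1 + ρ_b·K_d/n = 1 + 1.95 × 12/0.33 = 71.91.
Sorption retards both mechanisms: v_R = v/R = 0.003866 m/day, D_R = D/R = 0.001083 m²/day.
v_R·t = 0.003866 × 1180 = 4.56188 m; 2√(D_R t) = 2.261 m; argument = (6.28 − 4.56188)/2.261 = 0.7599.
C = C₀ × ½·erfc(0.7599) = 405 × 0.1413 = 57.2 mg/L.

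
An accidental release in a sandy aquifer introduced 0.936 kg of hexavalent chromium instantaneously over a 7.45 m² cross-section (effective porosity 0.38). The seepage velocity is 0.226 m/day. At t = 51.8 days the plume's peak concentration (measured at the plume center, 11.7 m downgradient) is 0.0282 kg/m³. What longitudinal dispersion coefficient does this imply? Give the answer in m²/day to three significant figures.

At the plume center C_max = M/(n_e·A·√(4πDt)), so D = M²/(4πt·(n_e·A·C_max)²).
n_e·A·C_max = 0.38 × 7.45 × 0.0282 = 0.07983 kg/m.
D = 0.936²/(4π × 51.8 × 0.07983²) = 0.211 m²/day.

0.211 m²/day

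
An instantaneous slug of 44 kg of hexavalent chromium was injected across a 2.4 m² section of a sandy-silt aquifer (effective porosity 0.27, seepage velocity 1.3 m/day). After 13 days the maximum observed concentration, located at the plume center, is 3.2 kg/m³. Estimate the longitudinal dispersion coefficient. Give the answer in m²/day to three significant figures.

2.76 m²/day

At the plume center C_max = M/(n_e·A·√(4πDt)), so D = M²/(4πt·(n_e·A·C_max)²).
n_e·A·C_max = 0.27 × 2.4 × 3.2 = 2.074 kg/m.
D = 44²/(4π × 13 × 2.074²) = 2.76 m²/day.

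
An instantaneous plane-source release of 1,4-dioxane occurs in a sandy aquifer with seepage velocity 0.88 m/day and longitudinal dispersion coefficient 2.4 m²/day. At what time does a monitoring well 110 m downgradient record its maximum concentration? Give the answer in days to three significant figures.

For the 1D instantaneous-source solution, setting ∂C/∂t = 0 at fixed x gives v²t² + 2Dt − x² = 0, so t = (√(D² + v²x²) − D)/v².
√(D² + v²x²) = √(2.4² + 0.88² × 110²) = 96.83; v² = 0.7744.
t = (96.83 − 2.4)/0.7744 = 122 days (vs. the pure-advection estimate x/v = 125 d).

122 days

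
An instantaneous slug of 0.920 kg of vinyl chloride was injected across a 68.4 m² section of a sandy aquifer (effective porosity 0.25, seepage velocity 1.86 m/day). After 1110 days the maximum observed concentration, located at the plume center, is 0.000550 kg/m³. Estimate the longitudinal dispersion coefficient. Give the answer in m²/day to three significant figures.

0.686 m²/day

At the plume center C_max = M/(n_e·A·√(4πDt)), so D = M²/(4πt·(n_e·A·C_max)²).
n_e·A·C_max = 0.25 × 68.4 × 0.000550 = 0.009405 kg/m.
D = 0.920²/(4π × 1110 × 0.009405²) = 0.686 m²/day.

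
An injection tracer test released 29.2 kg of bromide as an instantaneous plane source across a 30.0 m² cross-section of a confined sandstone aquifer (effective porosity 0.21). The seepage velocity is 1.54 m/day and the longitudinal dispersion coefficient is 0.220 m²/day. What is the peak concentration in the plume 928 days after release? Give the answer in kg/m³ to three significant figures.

The peak of an instantaneous 1D plume sits at x = vt; there the Gaussian factor is 1 and C_max = M/(n_e·A·√(4πDt)), where n_e·A is the pore area the mass is dissolved in.
√(4πDt) = √(4π × 0.220 × 928) = 50.65 m, so C_max = 29.2/(0.21 × 30.0 × 50.65) = 0.0915 kg/m³.

0.0915 kg/m³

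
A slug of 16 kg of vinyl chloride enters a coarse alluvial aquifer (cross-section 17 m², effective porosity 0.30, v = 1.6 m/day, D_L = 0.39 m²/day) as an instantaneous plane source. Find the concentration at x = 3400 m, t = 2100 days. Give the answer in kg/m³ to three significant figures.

For an instantaneous plane source, C(x,t) = M/(n_e·A·√(4πDt)) · exp(−(x−vt)²/(4Dt)), with n_e·A the pore (flow) area.
Plume center vt = 1.6 × 2100 = 3360 m, so the well at 3400 m is 40 m downgradient of the peak.
√(4πDt) = 101.4 m, giving peak height M/(n_e·A·√(4πDt)) = 16/(0.30 × 17 × 101.4) = 0.03094 kg/m³.
(x−vt)²/(4Dt) = (40)²/(4 × 0.39 × 2100) = 0.4884; exp(−0.4884) = 0.6136.
C = 0.03094 × 0.6136 = 0.0190 kg/m³.

0.0190 kg/m³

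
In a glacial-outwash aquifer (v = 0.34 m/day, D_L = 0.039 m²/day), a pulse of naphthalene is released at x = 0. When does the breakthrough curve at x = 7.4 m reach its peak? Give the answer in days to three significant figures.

21.4 days

For the 1D instantaneous-source solution, setting ∂C/∂t = 0 at fixed x gives v²t² + 2Dt − x² = 0, so t = (√(D² + v²x²) − D)/v².
√(D² + v²x²) = √(0.039² + 0.34² × 7.4²) = 2.516; v² = 0.1156.
t = (2.516 − 0.039)/0.1156 = 21.4 days (vs. the pure-advection estimate x/v = 21.8 d).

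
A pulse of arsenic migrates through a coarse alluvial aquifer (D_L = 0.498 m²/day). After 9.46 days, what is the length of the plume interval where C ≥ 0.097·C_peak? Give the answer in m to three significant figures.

The plume is Gaussian with σ = √(2Dt) = √(2 × 0.498 × 9.46) = 3.070 m.
C/C_peak = exp(−Δx²/(2σ²)) = 0.097 ⇒ Δx = σ·√(−2 ln 0.097) = 3.070 × 2.160 = 6.631 m.
Width = 2Δx = 13.3 m.

13.3 m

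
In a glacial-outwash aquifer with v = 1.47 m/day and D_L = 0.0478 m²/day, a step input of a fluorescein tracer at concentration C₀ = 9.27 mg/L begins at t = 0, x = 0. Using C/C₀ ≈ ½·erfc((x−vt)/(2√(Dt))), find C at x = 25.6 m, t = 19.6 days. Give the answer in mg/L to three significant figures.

For a continuous step input, C/C₀ ≈ ½·erfc((x−vt)/(2√(Dt))).
vt = 1.47 × 19.6 = 28.812 m and 2√(Dt) = 2√(0.0478 × 19.6) = 1.936 m.
Argument (x−vt)/(2√(Dt)) = (25.6 − 28.812)/1.936 = -1.659; ½·erfc(-1.659) = 0.9905.
C = 9.27 × 0.9905 = 9.18 mg/L.

9.18 mg/L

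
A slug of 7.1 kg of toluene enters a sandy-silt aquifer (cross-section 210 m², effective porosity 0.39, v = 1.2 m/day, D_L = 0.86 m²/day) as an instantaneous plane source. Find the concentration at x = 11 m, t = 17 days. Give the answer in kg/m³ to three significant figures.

For an instantaneous plane source, C(x,t) = M/(n_e·A·√(4πDt)) · exp(−(x−vt)²/(4Dt)), with n_e·A the pore (flow) area.
Plume center vt = 1.2 × 17 = 20.4 m, so the well at 11 m is 9.4 m upgradient of the peak.
√(4πDt) = 13.55 m, giving peak height M/(n_e·A·√(4πDt)) = 7.1/(0.39 × 210 × 13.55) = 0.006398 kg/m³.
(x−vt)²/(4Dt) = (-9.4)²/(4 × 0.86 × 17) = 1.511; exp(−1.511) = 0.2207.
C = 0.006398 × 0.2207 = 0.00141 kg/m³.

0.00141 kg/m³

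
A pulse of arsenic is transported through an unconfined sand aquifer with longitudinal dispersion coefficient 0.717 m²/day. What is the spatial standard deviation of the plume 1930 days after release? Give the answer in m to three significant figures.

Dispersive spreading gives a Gaussian with σ² = 2Dt; advection only shifts the center.
σ = √(2 × 0.717 × 1930) = 52.6 m.

52.6 m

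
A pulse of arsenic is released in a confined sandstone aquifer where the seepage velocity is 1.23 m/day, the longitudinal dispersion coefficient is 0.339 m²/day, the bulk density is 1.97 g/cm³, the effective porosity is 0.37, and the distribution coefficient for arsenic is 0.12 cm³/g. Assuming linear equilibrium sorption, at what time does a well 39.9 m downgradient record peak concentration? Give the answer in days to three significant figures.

Retardation factor R = 1 + ρ_b·K_d/n = 1 + 1.97 × 0.12/0.37 = 1.639.
Sorption retards both mechanisms: v_R = v/R = 0.7505 m/day, D_R = D/R = 0.2068 m²/day.
Peak time from v_R²t² + 2D_R t − x² = 0: t = (√(D_R² + v_R²x²) − D_R)/v_R².
√(D_R² + v_R²x²) = √(0.2068² + 0.7505² × 39.9²) = 29.95; v_R² = 0.5633.
t = (29.95 − 0.2068)/0.5633 = 52.8 days.

52.8 days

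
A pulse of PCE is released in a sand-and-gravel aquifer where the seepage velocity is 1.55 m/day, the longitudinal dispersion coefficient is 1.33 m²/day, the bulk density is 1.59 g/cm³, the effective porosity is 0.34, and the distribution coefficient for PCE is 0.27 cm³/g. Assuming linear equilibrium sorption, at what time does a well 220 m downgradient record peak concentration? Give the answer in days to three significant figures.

320 days

Retardation factor R = 1 + ρ_b·K_d/n = 1 + 1.59 × 0.27/0.34 = 2.263.
Sorption retards both mechanisms: v_R = v/R = 0.6849 m/day, D_R = D/R = 0.5877 m²/day.
Peak time from v_R²t² + 2D_R t − x² = 0: t = (√(D_R² + v_R²x²) − D_R)/v_R².
√(D_R² + v_R²x²) = √(0.5877² + 0.6849² × 220²) = 150.7; v_R² = 0.4691.
t = (150.7 − 0.5877)/0.4691 = 320 days.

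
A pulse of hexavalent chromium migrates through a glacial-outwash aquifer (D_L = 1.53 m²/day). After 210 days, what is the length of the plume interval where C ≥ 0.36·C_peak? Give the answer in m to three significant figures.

The plume is Gaussian with σ = √(2Dt) = √(2 × 1.53 × 210) = 25.35 m.
C/C_peak = exp(−Δx²/(2σ²)) = 0.36 ⇒ Δx = σ·√(−2 ln 0.36) = 25.35 × 1.429 = 36.23 m.
Width = 2Δx = 72.5 m.

72.5 m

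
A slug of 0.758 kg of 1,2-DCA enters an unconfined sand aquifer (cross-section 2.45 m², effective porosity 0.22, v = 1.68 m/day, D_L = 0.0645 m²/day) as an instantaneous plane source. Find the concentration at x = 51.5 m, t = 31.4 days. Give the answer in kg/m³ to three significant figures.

For an instantaneous plane source, C(x,t) = M/(n_e·A·√(4πDt)) · exp(−(x−vt)²/(4Dt)), with n_e·A the pore (flow) area.
Plume center vt = 1.68 × 31.4 = 52.752 m, so the well at 51.5 m is 1.252 m upgradient of the peak.
√(4πDt) = 5.045 m, giving peak height M/(n_e·A·√(4πDt)) = 0.758/(0.22 × 2.45 × 5.045) = 0.2788 kg/m³.
(x−vt)²/(4Dt) = (-1.252)²/(4 × 0.0645 × 31.4) = 0.1935; exp(−0.1935) = 0.8241.
C = 0.2788 × 0.8241 = 0.230 kg/m³.

0.230 kg/m³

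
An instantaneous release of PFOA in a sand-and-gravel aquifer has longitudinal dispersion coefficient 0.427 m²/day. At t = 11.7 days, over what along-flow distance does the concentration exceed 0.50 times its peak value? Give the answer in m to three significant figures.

7.44 m

The plume is Gaussian with σ = √(2Dt) = √(2 × 0.427 × 11.7) = 3.161 m.
C/C_peak = exp(−Δx²/(2σ²)) = 0.50 ⇒ Δx = σ·√(−2 ln 0.50) = 3.161 × 1.177 = 3.720 m.
Width = 2Δx = 7.44 m.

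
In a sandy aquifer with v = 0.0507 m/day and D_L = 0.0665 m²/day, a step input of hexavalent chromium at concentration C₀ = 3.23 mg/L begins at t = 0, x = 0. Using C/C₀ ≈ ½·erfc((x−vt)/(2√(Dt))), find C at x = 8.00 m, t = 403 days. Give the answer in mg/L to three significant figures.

3.09 mg/L

For a continuous step input, C/C₀ ≈ ½·erfc((x−vt)/(2√(Dt))).
vt = 0.0507 × 403 = 20.4321 m and 2√(Dt) = 2√(0.0665 × 403) = 10.35 m.
Argument (x−vt)/(2√(Dt)) = (8.00 − 20.4321)/10.35 = -1.201; ½·erfc(-1.201) = 0.9553.
C = 3.23 × 0.9553 = 3.09 mg/L.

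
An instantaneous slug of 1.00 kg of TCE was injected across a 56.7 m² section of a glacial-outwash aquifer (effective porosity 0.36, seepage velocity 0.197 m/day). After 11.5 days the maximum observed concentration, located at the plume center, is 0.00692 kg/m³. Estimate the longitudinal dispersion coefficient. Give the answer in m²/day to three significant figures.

0.347 m²/day

At the plume center C_max = M/(n_e·A·√(4πDt)), so D = M²/(4πt·(n_e·A·C_max)²).
n_e·A·C_max = 0.36 × 56.7 × 0.00692 = 0.1413 kg/m.
D = 1.00²/(4π × 11.5 × 0.1413²) = 0.347 m²/day.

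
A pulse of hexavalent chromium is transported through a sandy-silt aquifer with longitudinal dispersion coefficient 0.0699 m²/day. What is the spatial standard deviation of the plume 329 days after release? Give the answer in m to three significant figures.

6.78 m

Dispersive spreading gives a Gaussian with σ² = 2Dt; advection only shifts the center.
σ = √(2 × 0.0699 × 329) = 6.78 m.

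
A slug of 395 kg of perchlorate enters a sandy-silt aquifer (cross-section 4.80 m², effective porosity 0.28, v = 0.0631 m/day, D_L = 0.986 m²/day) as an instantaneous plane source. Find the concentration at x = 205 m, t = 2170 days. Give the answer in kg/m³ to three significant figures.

For an instantaneous plane source, C(x,t) = M/(n_e·A·√(4πDt)) · exp(−(x−vt)²/(4Dt)), with n_e·A the pore (flow) area.
Plume center vt = 0.0631 × 2170 = 136.927 m, so the well at 205 m is 68.073 m downgradient of the peak.
√(4πDt) = 164.0 m, giving peak height M/(n_e·A·√(4πDt)) = 395/(0.28 × 4.80 × 164.0) = 1.792 kg/m³.
(x−vt)²/(4Dt) = (68.073)²/(4 × 0.986 × 2170) = 0.5414; exp(−0.5414) = 0.5819.
C = 1.792 × 0.5819 = 1.04 kg/m³.

1.04 kg/m³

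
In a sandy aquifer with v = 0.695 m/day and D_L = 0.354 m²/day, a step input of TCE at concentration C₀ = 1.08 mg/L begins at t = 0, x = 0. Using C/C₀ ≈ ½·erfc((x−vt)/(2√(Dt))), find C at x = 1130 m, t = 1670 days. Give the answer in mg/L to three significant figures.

For a continuous step input, C/C₀ ≈ ½·erfc((x−vt)/(2√(Dt))).
vt = 0.695 × 1670 = 1160.65 m and 2√(Dt) = 2√(0.354 × 1670) = 48.63 m.
Argument (x−vt)/(2√(Dt)) = (1130 − 1160.65)/48.63 = -0.6303; ½·erfc(-0.6303) = 0.8136.
C = 1.08 × 0.8136 = 0.879 mg/L.

0.879 mg/L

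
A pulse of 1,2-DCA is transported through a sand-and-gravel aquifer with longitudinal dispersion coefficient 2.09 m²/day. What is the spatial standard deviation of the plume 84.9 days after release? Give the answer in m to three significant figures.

Dispersive spreading gives a Gaussian with σ² = 2Dt; advection only shifts the center.
σ = √(2 × 2.09 × 84.9) = 18.8 m.

18.8 m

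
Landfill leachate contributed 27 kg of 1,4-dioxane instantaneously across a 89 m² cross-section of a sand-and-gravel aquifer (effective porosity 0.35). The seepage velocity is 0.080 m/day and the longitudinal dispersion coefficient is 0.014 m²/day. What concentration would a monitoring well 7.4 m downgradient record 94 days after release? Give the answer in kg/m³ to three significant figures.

For an instantaneous plane source, C(x,t) = M/(n_e·A·√(4πDt)) · exp(−(x−vt)²/(4Dt)), with n_e·A the pore (flow) area.
Plume center vt = 0.080 × 94 = 7.52 m, so the well at 7.4 m is 0.12 m upgradient of the peak.
√(4πDt) = 4.067 m, giving peak height M/(n_e·A·√(4πDt)) = 27/(0.35 × 89 × 4.067) = 0.2131 kg/m³.
(x−vt)²/(4Dt) = (-0.12)²/(4 × 0.014 × 94) = 0.002736; exp(−0.002736) = 0.9973.
C = 0.2131 × 0.9973 = 0.213 kg/m³.

0.213 kg/m³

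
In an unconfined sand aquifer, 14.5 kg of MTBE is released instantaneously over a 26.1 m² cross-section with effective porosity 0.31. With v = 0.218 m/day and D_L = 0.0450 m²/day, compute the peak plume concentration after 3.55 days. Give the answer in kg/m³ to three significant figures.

The peak of an instantaneous 1D plume sits at x = vt; there the Gaussian factor is 1 and C_max = M/(n_e·A·√(4πDt)), where n_e·A is the pore area the mass is dissolved in.
√(4πDt) = √(4π × 0.0450 × 3.55) = 1.417 m, so C_max = 14.5/(0.31 × 26.1 × 1.417) = 1.26 kg/m³.

1.26 kg/m³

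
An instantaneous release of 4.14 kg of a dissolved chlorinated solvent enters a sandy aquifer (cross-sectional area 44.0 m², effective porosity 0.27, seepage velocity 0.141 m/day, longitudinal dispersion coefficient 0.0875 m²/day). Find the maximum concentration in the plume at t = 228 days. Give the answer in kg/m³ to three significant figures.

The peak of an instantaneous 1D plume sits at x = vt; there the Gaussian factor is 1 and C_max = M/(n_e·A·√(4πDt)), where n_e·A is the pore area the mass is dissolved in.
√(4πDt) = √(4π × 0.0875 × 228) = 15.83 m, so C_max = 4.14/(0.27 × 44.0 × 15.83) = 0.0220 kg/m³.

0.0220 kg/m³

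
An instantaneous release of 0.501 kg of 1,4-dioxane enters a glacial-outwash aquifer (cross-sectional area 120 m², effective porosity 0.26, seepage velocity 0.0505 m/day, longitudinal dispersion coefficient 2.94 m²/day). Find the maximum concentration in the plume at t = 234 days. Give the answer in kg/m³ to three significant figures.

The peak of an instantaneous 1D plume sits at x = vt; there the Gaussian factor is 1 and C_max = M/(n_e·A·√(4πDt)), where n_e·A is the pore area the mass is dissolved in.
√(4πDt) = √(4π × 2.94 × 234) = 92.98 m, so C_max = 0.501/(0.26 × 120 × 92.98) = 0.000173 kg/m³.

0.000173 kg/m³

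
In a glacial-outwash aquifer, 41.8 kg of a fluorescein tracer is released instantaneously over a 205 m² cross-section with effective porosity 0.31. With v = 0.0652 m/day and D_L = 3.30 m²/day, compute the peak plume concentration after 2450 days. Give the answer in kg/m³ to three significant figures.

0.00206 kg/m³

The peak of an instantaneous 1D plume sits at x = vt; there the Gaussian factor is 1 and C_max = M/(n_e·A·√(4πDt)), where n_e·A is the pore area the mass is dissolved in.
√(4πDt) = √(4π × 3.30 × 2450) = 318.7 m, so C_max = 41.8/(0.31 × 205 × 318.7) = 0.00206 kg/m³.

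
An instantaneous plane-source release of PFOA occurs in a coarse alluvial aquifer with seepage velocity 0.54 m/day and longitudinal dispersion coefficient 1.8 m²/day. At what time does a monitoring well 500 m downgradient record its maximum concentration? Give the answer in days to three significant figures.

920 days

For the 1D instantaneous-source solution, setting ∂C/∂t = 0 at fixed x gives v²t² + 2Dt − x² = 0, so t = (√(D² + v²x²) − D)/v².
√(D² + v²x²) = √(1.8² + 0.54² × 500²) = 270.0; v² = 0.2916.
t = (270.0 − 1.8)/0.2916 = 920 days (vs. the pure-advection estimate x/v = 926 d).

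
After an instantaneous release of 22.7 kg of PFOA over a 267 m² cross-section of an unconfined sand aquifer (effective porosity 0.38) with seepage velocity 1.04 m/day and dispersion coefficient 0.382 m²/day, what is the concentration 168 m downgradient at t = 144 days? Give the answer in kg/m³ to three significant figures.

For an instantaneous plane source, C(x,t) = M/(n_e·A·√(4πDt)) · exp(−(x−vt)²/(4Dt)), with n_e·A the pore (flow) area.
Plume center vt = 1.04 × 144 = 149.76 m, so the well at 168 m is 18.24 m downgradient of the peak.
√(4πDt) = 26.29 m, giving peak height M/(n_e·A·√(4πDt)) = 22.7/(0.38 × 267 × 26.29) = 0.008510 kg/m³.
(x−vt)²/(4Dt) = (18.24)²/(4 × 0.382 × 144) = 1.512; exp(−1.512) = 0.2205.
C = 0.008510 × 0.2205 = 0.00188 kg/m³.

0.00188 kg/m³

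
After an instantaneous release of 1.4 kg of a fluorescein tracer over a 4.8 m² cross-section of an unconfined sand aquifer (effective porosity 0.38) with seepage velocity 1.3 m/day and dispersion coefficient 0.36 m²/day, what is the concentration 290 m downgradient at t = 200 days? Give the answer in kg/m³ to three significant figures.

For an instantaneous plane source, C(x,t) = M/(n_e·A·√(4πDt)) · exp(−(x−vt)²/(4Dt)), with n_e·A the pore (flow) area.
Plume center vt = 1.3 × 200 = 260 m, so the well at 290 m is 30 m downgradient of the peak.
√(4πDt) = 30.08 m, giving peak height M/(n_e·A·√(4πDt)) = 1.4/(0.38 × 4.8 × 30.08) = 0.02552 kg/m³.
(x−vt)²/(4Dt) = (30)²/(4 × 0.36 × 200) = 3.125; exp(−3.125) = 0.04394.
C = 0.02552 × 0.04394 = 0.00112 kg/m³.

0.00112 kg/m³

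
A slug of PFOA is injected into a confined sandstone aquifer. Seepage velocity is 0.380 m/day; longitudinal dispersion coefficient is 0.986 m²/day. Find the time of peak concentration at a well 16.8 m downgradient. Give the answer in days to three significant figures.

For the 1D instantaneous-source solution, setting ∂C/∂t = 0 at fixed x gives v²t² + 2Dt − x² = 0, so t = (√(D² + v²x²) − D)/v².
√(D² + v²x²) = √(0.986² + 0.380² × 16.8²) = 6.460; v² = 0.1444.
t = (6.460 − 0.986)/0.1444 = 37.9 days (vs. the pure-advection estimate x/v = 44.2 d).

37.9 days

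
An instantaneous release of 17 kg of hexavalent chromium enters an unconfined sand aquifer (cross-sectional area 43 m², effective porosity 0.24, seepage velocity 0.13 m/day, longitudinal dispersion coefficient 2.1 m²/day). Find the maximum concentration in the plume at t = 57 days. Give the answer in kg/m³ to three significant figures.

0.0425 kg/m³

The peak of an instantaneous 1D plume sits at x = vt; there the Gaussian factor is 1 and C_max = M/(n_e·A·√(4πDt)), where n_e·A is the pore area the mass is dissolved in.
√(4πDt) = √(4π × 2.1 × 57) = 38.78 m, so C_max = 17/(0.24 × 43 × 38.78) = 0.0425 kg/m³.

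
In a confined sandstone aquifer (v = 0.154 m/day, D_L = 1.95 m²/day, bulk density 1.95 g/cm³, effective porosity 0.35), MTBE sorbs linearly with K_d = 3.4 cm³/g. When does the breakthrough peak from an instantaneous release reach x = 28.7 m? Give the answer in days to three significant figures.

Retardation factor R = 1 + ρ_b·K_d/n = 1 + 1.95 × 3.4/0.35 = 19.94.
Sorption retards both mechanisms: v_R = v/R = 0.007723 m/day, D_R = D/R = 0.09779 m²/day.
Peak time from v_R²t² + 2D_R t − x² = 0: t = (√(D_R² + v_R²x²) − D_R)/v_R².
√(D_R² + v_R²x²) = √(0.09779² + 0.007723² × 28.7²) = 0.2423; v_R² = 5.964e-05.
t = (0.2423 − 0.09779)/5.964e-05 = 2420 days.

2420 days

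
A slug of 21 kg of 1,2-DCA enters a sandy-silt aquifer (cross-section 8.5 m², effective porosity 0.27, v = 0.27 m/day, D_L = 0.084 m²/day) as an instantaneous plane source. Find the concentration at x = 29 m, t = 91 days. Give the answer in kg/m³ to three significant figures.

0.491 kg/m³

For an instantaneous plane source, C(x,t) = M/(n_e·A·√(4πDt)) · exp(−(x−vt)²/(4Dt)), with n_e·A the pore (flow) area.
Plume center vt = 0.27 × 91 = 24.57 m, so the well at 29 m is 4.43 m downgradient of the peak.
√(4πDt) = 9.801 m, giving peak height M/(n_e·A·√(4πDt)) = 21/(0.27 × 8.5 × 9.801) = 0.9336 kg/m³.
(x−vt)²/(4Dt) = (4.43)²/(4 × 0.084 × 91) = 0.6418; exp(−0.6418) = 0.5263.
C = 0.9336 × 0.5263 = 0.491 kg/m³.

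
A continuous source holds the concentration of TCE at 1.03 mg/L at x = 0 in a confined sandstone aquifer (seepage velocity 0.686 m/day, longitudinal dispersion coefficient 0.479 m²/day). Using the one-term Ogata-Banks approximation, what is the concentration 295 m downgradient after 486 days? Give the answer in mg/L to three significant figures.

For a continuous step input, C/C₀ ≈ ½·erfc((x−vt)/(2√(Dt))).
vt = 0.686 × 486 = 333.396 m and 2√(Dt) = 2√(0.479 × 486) = 30.52 m.
Argument (x−vt)/(2√(Dt)) = (295 − 333.396)/30.52 = -1.258; ½·erfc(-1.258) = 0.9624.
C = 1.03 × 0.9624 = 0.991 mg/L.

0.991 mg/L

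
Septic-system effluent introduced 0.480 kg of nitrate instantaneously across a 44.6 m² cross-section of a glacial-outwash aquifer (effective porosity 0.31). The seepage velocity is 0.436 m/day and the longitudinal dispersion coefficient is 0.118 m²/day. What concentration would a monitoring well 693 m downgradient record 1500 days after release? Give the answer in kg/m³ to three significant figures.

8.59e-05 kg/m³

For an instantaneous plane source, C(x,t) = M/(n_e·A·√(4πDt)) · exp(−(x−vt)²/(4Dt)), with n_e·A the pore (flow) area.
Plume center vt = 0.436 × 1500 = 654 m, so the well at 693 m is 39 m downgradient of the peak.
√(4πDt) = 47.16 m, giving peak height M/(n_e·A·√(4πDt)) = 0.480/(0.31 × 44.6 × 47.16) = 0.0007362 kg/m³.
(x−vt)²/(4Dt) = (39)²/(4 × 0.118 × 1500) = 2.148; exp(−2.148) = 0.1167.
C = 0.0007362 × 0.1167 = 8.59e-05 kg/m³.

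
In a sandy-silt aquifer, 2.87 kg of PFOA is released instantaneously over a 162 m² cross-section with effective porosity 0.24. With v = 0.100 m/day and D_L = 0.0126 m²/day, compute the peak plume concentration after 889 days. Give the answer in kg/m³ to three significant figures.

The peak of an instantaneous 1D plume sits at x = vt; there the Gaussian factor is 1 and C_max = M/(n_e·A·√(4πDt)), where n_e·A is the pore area the mass is dissolved in.
√(4πDt) = √(4π × 0.0126 × 889) = 11.86 m, so C_max = 2.87/(0.24 × 162 × 11.86) = 0.00622 kg/m³.

0.00622 kg/m³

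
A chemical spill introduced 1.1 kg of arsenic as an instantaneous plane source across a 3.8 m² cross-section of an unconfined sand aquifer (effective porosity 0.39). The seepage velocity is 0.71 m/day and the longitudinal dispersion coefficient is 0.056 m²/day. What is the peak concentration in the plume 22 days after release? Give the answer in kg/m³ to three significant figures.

The peak of an instantaneous 1D plume sits at x = vt; there the Gaussian factor is 1 and C_max = M/(n_e·A·√(4πDt)), where n_e·A is the pore area the mass is dissolved in.
√(4πDt) = √(4π × 0.056 × 22) = 3.935 m, so C_max = 1.1/(0.39 × 3.8 × 3.935) = 0.189 kg/m³.

0.189 kg/m³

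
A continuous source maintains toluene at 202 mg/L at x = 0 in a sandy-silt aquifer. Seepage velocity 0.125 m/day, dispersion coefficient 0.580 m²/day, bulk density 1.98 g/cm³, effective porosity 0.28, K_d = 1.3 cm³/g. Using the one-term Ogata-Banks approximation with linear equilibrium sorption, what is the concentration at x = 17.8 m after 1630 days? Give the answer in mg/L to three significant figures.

Retardation factor R = 1 + ρ_b·K_d/n = 1 + 1.98 × 1.3/0.28 = 10.19.
Sorption retards both mechanisms: v_R = v/R = 0.01227 m/day, D_R = D/R = 0.05692 m²/day.
v_R·t = 0.01227 × 1630 = 20.0001 m; 2√(D_R t) = 19.26 m; argument = (17.8 − 20.0001)/19.26 = -0.1142.
C = C₀ × ½·erfc(-0.1142) = 202 × 0.5642 = 114 mg/L.

114 mg/L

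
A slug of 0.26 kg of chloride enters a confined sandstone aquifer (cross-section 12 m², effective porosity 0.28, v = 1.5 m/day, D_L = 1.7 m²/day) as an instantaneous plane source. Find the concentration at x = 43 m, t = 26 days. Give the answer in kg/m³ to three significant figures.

0.00300 kg/m³

For an instantaneous plane source, C(x,t) = M/(n_e·A·√(4πDt)) · exp(−(x−vt)²/(4Dt)), with n_e·A the pore (flow) area.
Plume center vt = 1.5 × 26 = 39 m, so the well at 43 m is 4 m downgradient of the peak.
√(4πDt) = 23.57 m, giving peak height M/(n_e·A·√(4πDt)) = 0.26/(0.28 × 12 × 23.57) = 0.003283 kg/m³.
(x−vt)²/(4Dt) = (4)²/(4 × 1.7 × 26) = 0.09050; exp(−0.09050) = 0.9135.
C = 0.003283 × 0.9135 = 0.00300 kg/m³.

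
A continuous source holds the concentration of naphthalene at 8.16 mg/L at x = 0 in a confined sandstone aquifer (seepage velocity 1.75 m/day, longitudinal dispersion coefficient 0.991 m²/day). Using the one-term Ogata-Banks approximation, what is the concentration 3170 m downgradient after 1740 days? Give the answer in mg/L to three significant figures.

0.136 mg/L

For a continuous step input, C/C₀ ≈ ½·erfc((x−vt)/(2√(Dt))).
vt = 1.75 × 1740 = 3045 m and 2√(Dt) = 2√(0.991 × 1740) = 83.05 m.
Argument (x−vt)/(2√(Dt)) = (3170 − 3045)/83.05 = 1.505; ½·erfc(1.505) = 0.01665.
C = 8.16 × 0.01665 = 0.136 mg/L.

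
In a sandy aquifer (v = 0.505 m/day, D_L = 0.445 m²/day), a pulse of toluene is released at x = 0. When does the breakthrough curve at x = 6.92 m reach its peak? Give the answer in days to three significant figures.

12.1 days

For the 1D instantaneous-source solution, setting ∂C/∂t = 0 at fixed x gives v²t² + 2Dt − x² = 0, so t = (√(D² + v²x²) − D)/v².
√(D² + v²x²) = √(0.445² + 0.505² × 6.92²) = 3.523; v² = 0.255025.
t = (3.523 − 0.445)/0.255025 = 12.1 days (vs. the pure-advection estimate x/v = 13.7 d).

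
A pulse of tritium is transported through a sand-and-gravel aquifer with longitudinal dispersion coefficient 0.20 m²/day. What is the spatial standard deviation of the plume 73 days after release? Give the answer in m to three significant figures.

Dispersive spreading gives a Gaussian with σ² = 2Dt; advection only shifts the center.
σ = √(2 × 0.20 × 73) = 5.40 m.

5.40 m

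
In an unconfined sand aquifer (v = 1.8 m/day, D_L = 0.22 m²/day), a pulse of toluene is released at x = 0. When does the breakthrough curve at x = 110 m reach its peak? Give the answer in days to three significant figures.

For the 1D instantaneous-source solution, setting ∂C/∂t = 0 at fixed x gives v²t² + 2Dt − x² = 0, so t = (√(D² + v²x²) − D)/v².
√(D² + v²x²) = √(0.22² + 1.8² × 110²) = 198.0; v² = 3.24.
t = (198.0 − 0.22)/3.24 = 61.0 days (vs. the pure-advection estimate x/v = 61.1 d).

61.0 days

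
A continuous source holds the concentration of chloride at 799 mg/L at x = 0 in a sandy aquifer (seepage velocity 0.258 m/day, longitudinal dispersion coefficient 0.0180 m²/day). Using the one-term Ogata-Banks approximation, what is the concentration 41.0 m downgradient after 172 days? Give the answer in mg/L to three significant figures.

729 mg/L

For a continuous step input, C/C₀ ≈ ½·erfc((x−vt)/(2√(Dt))).
vt = 0.258 × 172 = 44.376 m and 2√(Dt) = 2√(0.0180 × 172) = 3.519 m.
Argument (x−vt)/(2√(Dt)) = (41.0 − 44.376)/3.519 = -0.9594; ½·erfc(-0.9594) = 0.9126.
C = 799 × 0.9126 = 729 mg/L.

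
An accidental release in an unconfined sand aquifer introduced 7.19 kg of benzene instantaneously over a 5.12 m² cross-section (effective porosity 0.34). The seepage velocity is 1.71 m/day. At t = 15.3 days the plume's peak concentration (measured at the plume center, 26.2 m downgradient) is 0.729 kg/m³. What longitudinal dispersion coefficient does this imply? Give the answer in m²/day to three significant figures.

At the plume center C_max = M/(n_e·A·√(4πDt)), so D = M²/(4πt·(n_e·A·C_max)²).
n_e·A·C_max = 0.34 × 5.12 × 0.729 = 1.269 kg/m.
D = 7.19²/(4π × 15.3 × 1.269²) = 0.167 m²/day.

0.167 m²/day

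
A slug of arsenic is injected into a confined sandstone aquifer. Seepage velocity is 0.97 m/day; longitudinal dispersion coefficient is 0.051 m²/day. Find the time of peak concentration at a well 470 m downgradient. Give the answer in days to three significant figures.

484 days

For the 1D instantaneous-source solution, setting ∂C/∂t = 0 at fixed x gives v²t² + 2Dt − x² = 0, so t = (√(D² + v²x²) − D)/v².
√(D² + v²x²) = √(0.051² + 0.97² × 470²) = 455.9; v² = 0.9409.
t = (455.9 − 0.051)/0.9409 = 484 days (vs. the pure-advection estimate x/v = 485 d).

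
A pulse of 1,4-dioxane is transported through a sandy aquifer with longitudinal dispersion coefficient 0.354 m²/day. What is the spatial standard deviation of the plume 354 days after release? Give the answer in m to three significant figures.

15.8 m

Dispersive spreading gives a Gaussian with σ² = 2Dt; advection only shifts the center.
σ = √(2 × 0.354 × 354) = 15.8 m.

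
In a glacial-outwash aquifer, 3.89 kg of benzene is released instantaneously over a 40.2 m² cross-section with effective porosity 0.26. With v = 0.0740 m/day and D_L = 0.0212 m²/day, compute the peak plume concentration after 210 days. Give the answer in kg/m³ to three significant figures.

The peak of an instantaneous 1D plume sits at x = vt; there the Gaussian factor is 1 and C_max = M/(n_e·A·√(4πDt)), where n_e·A is the pore area the mass is dissolved in.
√(4πDt) = √(4π × 0.0212 × 210) = 7.480 m, so C_max = 3.89/(0.26 × 40.2 × 7.480) = 0.0498 kg/m³.

0.0498 kg/m³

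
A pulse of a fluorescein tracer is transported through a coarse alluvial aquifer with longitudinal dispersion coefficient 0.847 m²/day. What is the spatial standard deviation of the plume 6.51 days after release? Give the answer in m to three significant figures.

Dispersive spreading gives a Gaussian with σ² = 2Dt; advection only shifts the center.
σ = √(2 × 0.847 × 6.51) = 3.32 m.

3.32 m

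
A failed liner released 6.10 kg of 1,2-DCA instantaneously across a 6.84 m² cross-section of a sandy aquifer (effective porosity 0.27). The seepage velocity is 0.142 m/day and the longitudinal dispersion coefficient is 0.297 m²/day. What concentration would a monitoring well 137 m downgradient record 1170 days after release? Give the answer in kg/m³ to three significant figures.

0.0271 kg/m³

For an instantaneous plane source, C(x,t) = M/(n_e·A·√(4πDt)) · exp(−(x−vt)²/(4Dt)), with n_e·A the pore (flow) area.
Plume center vt = 0.142 × 1170 = 166.14 m, so the well at 137 m is 29.14 m upgradient of the peak.
√(4πDt) = 66.08 m, giving peak height M/(n_e·A·√(4πDt)) = 6.10/(0.27 × 6.84 × 66.08) = 0.04999 kg/m³.
(x−vt)²/(4Dt) = (-29.14)²/(4 × 0.297 × 1170) = 0.6109; exp(−0.6109) = 0.5429.
C = 0.04999 × 0.5429 = 0.0271 kg/m³.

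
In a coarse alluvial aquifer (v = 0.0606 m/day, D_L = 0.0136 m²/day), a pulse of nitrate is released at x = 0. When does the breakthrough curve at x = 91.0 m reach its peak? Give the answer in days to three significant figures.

1500 days

For the 1D instantaneous-source solution, setting ∂C/∂t = 0 at fixed x gives v²t² + 2Dt − x² = 0, so t = (√(D² + v²x²) − D)/v².
√(D² + v²x²) = √(0.0136² + 0.0606² × 91.0²) = 5.515; v² = 0.00367236.
t = (5.515 − 0.0136)/0.00367236 = 1500 days (vs. the pure-advection estimate x/v = 1500 d).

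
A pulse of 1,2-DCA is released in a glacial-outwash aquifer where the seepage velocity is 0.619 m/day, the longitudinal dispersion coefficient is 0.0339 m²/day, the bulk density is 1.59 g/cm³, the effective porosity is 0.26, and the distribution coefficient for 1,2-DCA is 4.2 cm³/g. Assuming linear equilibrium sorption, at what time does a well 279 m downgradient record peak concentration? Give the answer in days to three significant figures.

Retardation factor R = 1 + ρ_b·K_d/n = 1 + 1.59 × 4.2/0.26 = 26.68.
Sorption retards both mechanisms: v_R = v/R = 0.02320 m/day, D_R = D/R = 0.001271 m²/day.
Peak time from v_R²t² + 2D_R t − x² = 0: t = (√(D_R² + v_R²x²) − D_R)/v_R².
√(D_R² + v_R²x²) = √(0.001271² + 0.02320² × 279²) = 6.473; v_R² = 0.0005382.
t = (6.473 − 0.001271)/0.0005382 = 12000 days.

12000 days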